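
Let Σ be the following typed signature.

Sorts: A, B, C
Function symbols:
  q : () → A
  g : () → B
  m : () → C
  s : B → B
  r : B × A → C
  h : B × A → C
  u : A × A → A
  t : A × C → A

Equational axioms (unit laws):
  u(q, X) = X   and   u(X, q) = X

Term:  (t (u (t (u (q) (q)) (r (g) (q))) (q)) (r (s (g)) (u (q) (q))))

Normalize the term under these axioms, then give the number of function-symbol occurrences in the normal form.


1. (t (u (t (u (q) (q)) (r (g) (q))) (q)) (r (s (g)) (u (q) (q))))  →  (t (t (u (q) (q)) (r (g) (q))) (r (s (g)) (u (q) (q))))
2. (t (t (u (q) (q)) (r (g) (q))) (r (s (g)) (u (q) (q))))  →  (t (t (q) (r (g) (q))) (r (s (g)) (u (q) (q))))
3. (t (t (q) (r (g) (q))) (r (s (g)) (u (q) (q))))  →  (t (t (q) (r (g) (q))) (r (s (g)) (q)))
normal form: (t (t (q) (r (g) (q))) (r (s (g)) (q)))

size = 10


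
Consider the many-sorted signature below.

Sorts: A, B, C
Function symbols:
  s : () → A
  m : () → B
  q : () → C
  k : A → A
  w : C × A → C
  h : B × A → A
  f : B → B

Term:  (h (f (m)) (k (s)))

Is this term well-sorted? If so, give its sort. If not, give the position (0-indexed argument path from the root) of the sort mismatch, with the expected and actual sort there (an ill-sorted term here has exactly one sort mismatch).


    (m) : B
  (f (m)) : B
    (s) : A
  (k (s)) : A
(h (f (m)) (k (s))) : A

well-sorted; sort = A


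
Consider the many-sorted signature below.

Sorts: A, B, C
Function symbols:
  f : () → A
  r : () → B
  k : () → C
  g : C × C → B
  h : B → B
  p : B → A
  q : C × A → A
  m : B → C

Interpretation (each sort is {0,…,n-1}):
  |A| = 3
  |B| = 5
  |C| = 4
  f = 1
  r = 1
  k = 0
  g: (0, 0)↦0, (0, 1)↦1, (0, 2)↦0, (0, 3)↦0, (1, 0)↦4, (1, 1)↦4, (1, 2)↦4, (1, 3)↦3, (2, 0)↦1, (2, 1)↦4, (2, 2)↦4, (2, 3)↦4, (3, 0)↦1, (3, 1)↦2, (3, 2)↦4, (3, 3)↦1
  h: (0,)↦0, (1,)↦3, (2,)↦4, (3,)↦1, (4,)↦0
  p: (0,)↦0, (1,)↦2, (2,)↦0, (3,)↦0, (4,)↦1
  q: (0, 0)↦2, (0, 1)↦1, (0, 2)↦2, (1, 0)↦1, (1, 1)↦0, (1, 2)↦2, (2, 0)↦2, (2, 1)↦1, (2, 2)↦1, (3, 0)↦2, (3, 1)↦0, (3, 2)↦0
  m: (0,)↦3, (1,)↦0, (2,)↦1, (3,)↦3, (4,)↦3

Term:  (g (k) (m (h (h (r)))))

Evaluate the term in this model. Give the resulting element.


value = 0

  k = 0
  r = 1
  (h (r)) = h(1,) = 3
  (h (h (r))) = h(3,) = 1
  (m (h (h (r)))) = m(1,) = 0
  (g (k) (m (h (h (r))))) = g(0, 0) = 0


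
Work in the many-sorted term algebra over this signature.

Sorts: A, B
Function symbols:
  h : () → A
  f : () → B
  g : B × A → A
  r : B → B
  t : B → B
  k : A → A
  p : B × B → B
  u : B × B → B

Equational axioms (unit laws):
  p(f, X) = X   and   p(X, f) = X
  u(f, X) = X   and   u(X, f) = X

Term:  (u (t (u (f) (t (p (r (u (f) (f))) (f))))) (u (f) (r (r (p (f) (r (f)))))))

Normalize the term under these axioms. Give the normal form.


1. (u (t (u (f) (t (p (r (u (f) (f))) (f))))) (u (f) (r (r (p (f) (r (f)))))))  →  (u (t (t (p (r (u (f) (f))) (f)))) (u (f) (r (r (p (f) (r (f)))))))
2. (u (t (t (p (r (u (f) (f))) (f)))) (u (f) (r (r (p (f) (r (f)))))))  →  (u (t (t (r (u (f) (f))))) (u (f) (r (r (p (f) (r (f)))))))
3. (u (t (t (r (u (f) (f))))) (u (f) (r (r (p (f) (r (f)))))))  →  (u (t (t (r (f)))) (u (f) (r (r (p (f) (r (f)))))))
4. (u (t (t (r (f)))) (u (f) (r (r (p (f) (r (f)))))))  →  (u (t (t (r (f)))) (r (r (p (f) (r (f))))))
5. (u (t (t (r (f)))) (r (r (p (f) (r (f))))))  →  (u (t (t (r (f)))) (r (r (r (f)))))

normal form = (u (t (t (r (f)))) (r (r (r (f)))))


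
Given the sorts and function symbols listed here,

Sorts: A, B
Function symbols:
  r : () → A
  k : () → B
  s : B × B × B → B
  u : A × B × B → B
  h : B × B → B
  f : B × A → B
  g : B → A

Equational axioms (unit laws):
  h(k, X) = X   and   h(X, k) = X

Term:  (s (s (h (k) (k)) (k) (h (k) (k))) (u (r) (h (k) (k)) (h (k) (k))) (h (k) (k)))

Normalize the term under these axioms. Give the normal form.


1. (s (s (h (k) (k)) (k) (h (k) (k))) (u (r) (h (k) (k)) (h (k) (k))) (h (k) (k)))  →  (s (s (k) (k) (h (k) (k))) (u (r) (h (k) (k)) (h (k) (k))) (h (k) (k)))
2. (s (s (k) (k) (h (k) (k))) (u (r) (h (k) (k)) (h (k) (k))) (h (k) (k)))  →  (s (s (k) (k) (k)) (u (r) (h (k) (k)) (h (k) (k))) (h (k) (k)))
3. (s (s (k) (k) (k)) (u (r) (h (k) (k)) (h (k) (k))) (h (k) (k)))  →  (s (s (k) (k) (k)) (u (r) (k) (h (k) (k))) (h (k) (k)))
4. (s (s (k) (k) (k)) (u (r) (k) (h (k) (k))) (h (k) (k)))  →  (s (s (k) (k) (k)) (u (r) (k) (k)) (h (k) (k)))
5. (s (s (k) (k) (k)) (u (r) (k) (k)) (h (k) (k)))  →  (s (s (k) (k) (k)) (u (r) (k) (k)) (k))

normal form = (s (s (k) (k) (k)) (u (r) (k) (k)) (k))


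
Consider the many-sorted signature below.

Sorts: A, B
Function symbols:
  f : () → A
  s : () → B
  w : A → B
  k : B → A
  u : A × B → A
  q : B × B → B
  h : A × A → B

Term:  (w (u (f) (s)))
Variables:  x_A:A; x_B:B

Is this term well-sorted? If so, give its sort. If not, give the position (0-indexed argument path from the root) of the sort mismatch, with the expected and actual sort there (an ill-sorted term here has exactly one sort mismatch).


well-sorted; sort = B

    (f) : A
    (s) : B
  (u (f) (s)) : A
(w (u (f) (s))) : B


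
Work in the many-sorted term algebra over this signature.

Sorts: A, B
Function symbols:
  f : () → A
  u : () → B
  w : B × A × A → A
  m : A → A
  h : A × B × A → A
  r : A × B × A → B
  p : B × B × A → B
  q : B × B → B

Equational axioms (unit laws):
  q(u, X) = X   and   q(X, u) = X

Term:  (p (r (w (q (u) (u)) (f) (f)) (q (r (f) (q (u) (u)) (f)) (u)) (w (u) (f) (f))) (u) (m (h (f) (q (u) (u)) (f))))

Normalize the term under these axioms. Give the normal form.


1. (p (r (w (q (u) (u)) (f) (f)) (q (r (f) (q (u) (u)) (f)) (u)) (w (u) (f) (f))) (u) (m (h (f) (q (u) (u)) (f))))  →  (p (r (w (u) (f) (f)) (q (r (f) (q (u) (u)) (f)) (u)) (w (u) (f) (f))) (u) (m (h (f) (q (u) (u)) (f))))
2. (p (r (w (u) (f) (f)) (q (r (f) (q (u) (u)) (f)) (u)) (w (u) (f) (f))) (u) (m (h (f) (q (u) (u)) (f))))  →  (p (r (w (u) (f) (f)) (r (f) (q (u) (u)) (f)) (w (u) (f) (f))) (u) (m (h (f) (q (u) (u)) (f))))
3. (p (r (w (u) (f) (f)) (r (f) (q (u) (u)) (f)) (w (u) (f) (f))) (u) (m (h (f) (q (u) (u)) (f))))  →  (p (r (w (u) (f) (f)) (r (f) (u) (f)) (w (u) (f) (f))) (u) (m (h (f) (q (u) (u)) (f))))
4. (p (r (w (u) (f) (f)) (r (f) (u) (f)) (w (u) (f) (f))) (u) (m (h (f) (q (u) (u)) (f))))  →  (p (r (w (u) (f) (f)) (r (f) (u) (f)) (w (u) (f) (f))) (u) (m (h (f) (u) (f))))

normal form = (p (r (w (u) (f) (f)) (r (f) (u) (f)) (w (u) (f) (f))) (u) (m (h (f) (u) (f))))


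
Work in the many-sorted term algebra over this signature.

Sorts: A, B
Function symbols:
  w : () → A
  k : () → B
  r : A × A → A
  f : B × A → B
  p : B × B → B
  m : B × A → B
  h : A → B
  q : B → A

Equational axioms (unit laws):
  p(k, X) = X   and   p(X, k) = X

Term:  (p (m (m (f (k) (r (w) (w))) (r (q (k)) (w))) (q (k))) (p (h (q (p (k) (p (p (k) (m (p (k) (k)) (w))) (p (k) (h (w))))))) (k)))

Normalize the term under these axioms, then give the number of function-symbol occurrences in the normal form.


1. (p (m (m (f (k) (r (w) (w))) (r (q (k)) (w))) (q (k))) (p (h (q (p (k) (p (p (k) (m (p (k) (k)) (w))) (p (k) (h (w))))))) (k)))  →  (p (m (m (f (k) (r (w) (w))) (r (q (k)) (w))) (q (k))) (h (q (p (k) (p (p (k) (m (p (k) (k)) (w))) (p (k) (h (w))))))))
2. (p (m (m (f (k) (r (w) (w))) (r (q (k)) (w))) (q (k))) (h (q (p (k) (p (p (k) (m (p (k) (k)) (w))) (p (k) (h (w))))))))  →  (p (m (m (f (k) (r (w) (w))) (r (q (k)) (w))) (q (k))) (h (q (p (p (k) (m (p (k) (k)) (w))) (p (k) (h (w)))))))
3. (p (m (m (f (k) (r (w) (w))) (r (q (k)) (w))) (q (k))) (h (q (p (p (k) (m (p (k) (k)) (w))) (p (k) (h (w)))))))  →  (p (m (m (f (k) (r (w) (w))) (r (q (k)) (w))) (q (k))) (h (q (p (m (p (k) (k)) (w)) (p (k) (h (w)))))))
4. (p (m (m (f (k) (r (w) (w))) (r (q (k)) (w))) (q (k))) (h (q (p (m (p (k) (k)) (w)) (p (k) (h (w)))))))  →  (p (m (m (f (k) (r (w) (w))) (r (q (k)) (w))) (q (k))) (h (q (p (m (k) (w)) (p (k) (h (w)))))))
5. (p (m (m (f (k) (r (w) (w))) (r (q (k)) (w))) (q (k))) (h (q (p (m (k) (w)) (p (k) (h (w)))))))  →  (p (m (m (f (k) (r (w) (w))) (r (q (k)) (w))) (q (k))) (h (q (p (m (k) (w)) (h (w))))))
normal form: (p (m (m (f (k) (r (w) (w))) (r (q (k)) (w))) (q (k))) (h (q (p (m (k) (w)) (h (w))))))

size = 22


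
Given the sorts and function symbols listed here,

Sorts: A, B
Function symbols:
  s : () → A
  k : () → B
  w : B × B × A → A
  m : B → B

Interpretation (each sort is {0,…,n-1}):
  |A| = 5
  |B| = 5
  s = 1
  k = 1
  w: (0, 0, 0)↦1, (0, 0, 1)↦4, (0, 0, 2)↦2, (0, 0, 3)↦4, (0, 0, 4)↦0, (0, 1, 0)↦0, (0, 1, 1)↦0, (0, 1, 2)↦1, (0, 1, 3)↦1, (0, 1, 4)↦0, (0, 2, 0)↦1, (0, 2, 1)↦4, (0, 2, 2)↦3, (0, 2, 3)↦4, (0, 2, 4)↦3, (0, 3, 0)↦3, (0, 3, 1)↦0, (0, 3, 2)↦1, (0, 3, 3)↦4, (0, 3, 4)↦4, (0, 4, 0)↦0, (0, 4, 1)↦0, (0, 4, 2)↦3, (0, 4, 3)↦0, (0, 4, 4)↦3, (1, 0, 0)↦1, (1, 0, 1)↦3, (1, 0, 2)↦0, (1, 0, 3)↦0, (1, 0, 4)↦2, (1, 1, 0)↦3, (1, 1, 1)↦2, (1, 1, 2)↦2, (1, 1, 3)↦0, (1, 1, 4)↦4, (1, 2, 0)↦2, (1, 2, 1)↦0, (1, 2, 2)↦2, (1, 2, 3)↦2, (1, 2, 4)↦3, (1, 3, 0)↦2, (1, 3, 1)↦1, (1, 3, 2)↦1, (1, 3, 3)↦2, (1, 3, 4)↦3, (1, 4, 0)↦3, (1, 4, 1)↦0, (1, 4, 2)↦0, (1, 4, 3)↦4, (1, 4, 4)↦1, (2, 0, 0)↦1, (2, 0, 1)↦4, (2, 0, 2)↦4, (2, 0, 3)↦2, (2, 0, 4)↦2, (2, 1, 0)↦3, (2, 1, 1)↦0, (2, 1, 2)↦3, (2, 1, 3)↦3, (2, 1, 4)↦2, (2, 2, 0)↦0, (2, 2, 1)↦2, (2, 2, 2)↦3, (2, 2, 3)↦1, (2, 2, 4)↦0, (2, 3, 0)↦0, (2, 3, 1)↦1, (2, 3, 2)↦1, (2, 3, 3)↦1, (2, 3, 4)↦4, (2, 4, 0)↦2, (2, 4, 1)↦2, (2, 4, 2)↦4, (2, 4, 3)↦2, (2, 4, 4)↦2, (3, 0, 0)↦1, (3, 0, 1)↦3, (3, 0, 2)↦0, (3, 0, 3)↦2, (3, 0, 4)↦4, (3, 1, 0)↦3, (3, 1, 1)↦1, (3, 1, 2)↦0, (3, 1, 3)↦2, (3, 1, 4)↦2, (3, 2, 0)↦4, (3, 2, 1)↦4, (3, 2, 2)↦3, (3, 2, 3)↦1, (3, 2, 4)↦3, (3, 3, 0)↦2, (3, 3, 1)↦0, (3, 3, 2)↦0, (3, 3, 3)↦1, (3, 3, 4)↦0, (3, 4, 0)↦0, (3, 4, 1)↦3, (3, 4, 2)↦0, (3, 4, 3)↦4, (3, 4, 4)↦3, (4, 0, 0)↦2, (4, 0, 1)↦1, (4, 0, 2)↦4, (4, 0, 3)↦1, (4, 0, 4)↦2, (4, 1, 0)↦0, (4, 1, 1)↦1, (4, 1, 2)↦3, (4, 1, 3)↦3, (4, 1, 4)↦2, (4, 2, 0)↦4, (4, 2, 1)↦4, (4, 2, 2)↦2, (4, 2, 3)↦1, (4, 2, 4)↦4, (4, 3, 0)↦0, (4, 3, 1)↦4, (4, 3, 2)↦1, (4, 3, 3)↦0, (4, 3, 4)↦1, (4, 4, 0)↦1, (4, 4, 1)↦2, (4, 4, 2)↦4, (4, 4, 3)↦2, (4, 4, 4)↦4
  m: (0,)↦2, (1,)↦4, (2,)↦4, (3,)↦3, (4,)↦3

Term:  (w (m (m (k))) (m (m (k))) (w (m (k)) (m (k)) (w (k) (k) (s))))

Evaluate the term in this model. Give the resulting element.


  k = 1
  (m (k)) = m(1,) = 4
  (m (m (k))) = m(4,) = 3
  k = 1
  (m (k)) = m(1,) = 4
  (m (m (k))) = m(4,) = 3
  k = 1
  (m (k)) = m(1,) = 4
  k = 1
  (m (k)) = m(1,) = 4
  k = 1
  k = 1
  s = 1
  (w (k) (k) (s)) = w(1, 1, 1) = 2
  (w (m (k)) (m (k)) (w (k) (k) (s))) = w(4, 4, 2) = 4
  (w (m (m (k))) (m (m (k))) (w (m (k)) (m (k)) (w (k) (k) (s)))) = w(3, 3, 4) = 0

value = 0


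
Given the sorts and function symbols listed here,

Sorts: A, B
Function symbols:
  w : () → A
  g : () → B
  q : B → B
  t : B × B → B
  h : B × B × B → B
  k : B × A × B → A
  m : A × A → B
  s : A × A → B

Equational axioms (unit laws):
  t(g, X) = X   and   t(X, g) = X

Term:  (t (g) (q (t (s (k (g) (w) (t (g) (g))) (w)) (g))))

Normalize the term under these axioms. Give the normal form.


normal form = (q (s (k (g) (w) (g)) (w)))

1. (t (g) (q (t (s (k (g) (w) (t (g) (g))) (w)) (g))))  →  (q (t (s (k (g) (w) (t (g) (g))) (w)) (g)))
2. (q (t (s (k (g) (w) (t (g) (g))) (w)) (g)))  →  (q (s (k (g) (w) (t (g) (g))) (w)))
3. (q (s (k (g) (w) (t (g) (g))) (w)))  →  (q (s (k (g) (w) (g)) (w)))


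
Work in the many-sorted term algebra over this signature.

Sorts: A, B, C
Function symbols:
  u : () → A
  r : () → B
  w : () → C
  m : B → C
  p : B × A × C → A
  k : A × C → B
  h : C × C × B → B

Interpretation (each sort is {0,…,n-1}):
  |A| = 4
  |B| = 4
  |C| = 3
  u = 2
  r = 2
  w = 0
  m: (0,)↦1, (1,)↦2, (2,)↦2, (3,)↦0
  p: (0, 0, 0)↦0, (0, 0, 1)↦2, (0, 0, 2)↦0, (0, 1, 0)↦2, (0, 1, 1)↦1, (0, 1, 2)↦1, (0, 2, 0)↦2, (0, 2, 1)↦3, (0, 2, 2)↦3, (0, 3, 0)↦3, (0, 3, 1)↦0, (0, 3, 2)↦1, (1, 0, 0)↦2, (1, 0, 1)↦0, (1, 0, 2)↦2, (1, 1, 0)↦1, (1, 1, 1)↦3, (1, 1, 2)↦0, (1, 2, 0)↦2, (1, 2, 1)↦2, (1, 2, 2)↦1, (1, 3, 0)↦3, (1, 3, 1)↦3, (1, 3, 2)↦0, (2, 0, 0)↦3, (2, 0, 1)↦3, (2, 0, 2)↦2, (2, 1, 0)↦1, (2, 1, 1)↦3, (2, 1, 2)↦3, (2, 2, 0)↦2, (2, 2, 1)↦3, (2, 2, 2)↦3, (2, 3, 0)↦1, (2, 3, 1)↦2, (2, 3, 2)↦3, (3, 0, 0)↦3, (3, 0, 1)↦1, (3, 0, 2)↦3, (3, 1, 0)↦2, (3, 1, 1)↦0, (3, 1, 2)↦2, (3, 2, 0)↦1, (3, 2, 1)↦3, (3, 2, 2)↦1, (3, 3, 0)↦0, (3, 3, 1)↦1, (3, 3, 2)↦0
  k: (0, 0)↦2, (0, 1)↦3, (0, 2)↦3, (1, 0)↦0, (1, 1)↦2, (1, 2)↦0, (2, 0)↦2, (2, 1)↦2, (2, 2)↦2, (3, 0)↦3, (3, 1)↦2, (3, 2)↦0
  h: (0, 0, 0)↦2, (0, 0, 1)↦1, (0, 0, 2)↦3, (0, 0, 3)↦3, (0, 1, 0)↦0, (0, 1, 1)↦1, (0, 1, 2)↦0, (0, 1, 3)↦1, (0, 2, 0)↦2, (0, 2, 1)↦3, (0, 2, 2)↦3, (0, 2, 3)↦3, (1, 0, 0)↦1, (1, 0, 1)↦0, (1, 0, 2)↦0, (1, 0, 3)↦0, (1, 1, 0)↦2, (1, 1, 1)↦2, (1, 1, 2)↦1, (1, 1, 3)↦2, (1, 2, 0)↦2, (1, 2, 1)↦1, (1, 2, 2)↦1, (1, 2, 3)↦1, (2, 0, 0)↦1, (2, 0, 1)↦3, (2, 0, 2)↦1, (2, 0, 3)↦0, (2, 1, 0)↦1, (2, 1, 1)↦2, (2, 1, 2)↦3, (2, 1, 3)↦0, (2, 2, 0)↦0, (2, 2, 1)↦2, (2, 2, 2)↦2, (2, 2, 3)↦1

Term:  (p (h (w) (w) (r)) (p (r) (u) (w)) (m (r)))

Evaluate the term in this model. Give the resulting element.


  w = 0
  w = 0
  r = 2
  (h (w) (w) (r)) = h(0, 0, 2) = 3
  r = 2
  u = 2
  w = 0
  (p (r) (u) (w)) = p(2, 2, 0) = 2
  r = 2
  (m (r)) = m(2,) = 2
  (p (h (w) (w) (r)) (p (r) (u) (w)) (m (r))) = p(3, 2, 2) = 1

value = 1


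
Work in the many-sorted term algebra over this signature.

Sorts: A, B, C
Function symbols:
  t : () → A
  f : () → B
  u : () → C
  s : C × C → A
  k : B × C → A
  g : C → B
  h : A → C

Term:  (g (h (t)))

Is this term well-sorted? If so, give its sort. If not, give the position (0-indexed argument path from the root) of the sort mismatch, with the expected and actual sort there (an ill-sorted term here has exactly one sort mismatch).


well-sorted; sort = B

    (t) : A
  (h (t)) : C
(g (h (t))) : B


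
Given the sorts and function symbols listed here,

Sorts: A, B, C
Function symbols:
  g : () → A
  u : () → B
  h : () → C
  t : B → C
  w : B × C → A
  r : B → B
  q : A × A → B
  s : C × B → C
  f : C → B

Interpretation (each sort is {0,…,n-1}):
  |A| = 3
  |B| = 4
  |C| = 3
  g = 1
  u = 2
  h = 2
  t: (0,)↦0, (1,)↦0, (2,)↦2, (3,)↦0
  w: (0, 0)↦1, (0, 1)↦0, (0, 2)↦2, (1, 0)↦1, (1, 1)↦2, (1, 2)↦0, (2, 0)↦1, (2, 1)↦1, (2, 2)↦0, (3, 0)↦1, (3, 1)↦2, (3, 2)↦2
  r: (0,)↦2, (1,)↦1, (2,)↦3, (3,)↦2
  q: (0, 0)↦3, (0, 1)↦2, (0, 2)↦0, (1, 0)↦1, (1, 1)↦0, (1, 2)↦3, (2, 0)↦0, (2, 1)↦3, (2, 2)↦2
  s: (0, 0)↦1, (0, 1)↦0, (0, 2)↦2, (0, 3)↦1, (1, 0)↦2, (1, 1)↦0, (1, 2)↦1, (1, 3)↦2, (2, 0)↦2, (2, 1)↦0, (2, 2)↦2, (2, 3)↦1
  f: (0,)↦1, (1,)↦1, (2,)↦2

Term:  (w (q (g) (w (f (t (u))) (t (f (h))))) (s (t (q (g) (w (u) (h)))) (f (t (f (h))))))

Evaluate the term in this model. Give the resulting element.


  g = 1
  u = 2
  (t (u)) = t(2,) = 2
  (f (t (u))) = f(2,) = 2
  h = 2
  (f (h)) = f(2,) = 2
  (t (f (h))) = t(2,) = 2
  (w (f (t (u))) (t (f (h)))) = w(2, 2) = 0
  (q (g) (w (f (t (u))) (t (f (h))))) = q(1, 0) = 1
  g = 1
  u = 2
  h = 2
  (w (u) (h)) = w(2, 2) = 0
  (q (g) (w (u) (h))) = q(1, 0) = 1
  (t (q (g) (w (u) (h)))) = t(1,) = 0
  h = 2
  (f (h)) = f(2,) = 2
  (t (f (h))) = t(2,) = 2
  (f (t (f (h)))) = f(2,) = 2
  (s (t (q (g) (w (u) (h)))) (f (t (f (h))))) = s(0, 2) = 2
  (w (q (g) (w (f (t (u))) (t (f (h))))) (s (t (q (g) (w (u) (h)))) (f (t (f (h)))))) = w(1, 2) = 0

value = 0


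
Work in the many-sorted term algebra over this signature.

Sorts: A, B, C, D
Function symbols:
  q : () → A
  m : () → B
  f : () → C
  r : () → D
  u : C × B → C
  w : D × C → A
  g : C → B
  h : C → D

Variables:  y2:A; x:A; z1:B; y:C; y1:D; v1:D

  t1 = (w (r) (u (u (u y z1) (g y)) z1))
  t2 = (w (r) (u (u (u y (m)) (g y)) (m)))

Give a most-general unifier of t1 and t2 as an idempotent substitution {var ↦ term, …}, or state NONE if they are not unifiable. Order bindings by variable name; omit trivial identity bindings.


{z1 ↦ (m)}


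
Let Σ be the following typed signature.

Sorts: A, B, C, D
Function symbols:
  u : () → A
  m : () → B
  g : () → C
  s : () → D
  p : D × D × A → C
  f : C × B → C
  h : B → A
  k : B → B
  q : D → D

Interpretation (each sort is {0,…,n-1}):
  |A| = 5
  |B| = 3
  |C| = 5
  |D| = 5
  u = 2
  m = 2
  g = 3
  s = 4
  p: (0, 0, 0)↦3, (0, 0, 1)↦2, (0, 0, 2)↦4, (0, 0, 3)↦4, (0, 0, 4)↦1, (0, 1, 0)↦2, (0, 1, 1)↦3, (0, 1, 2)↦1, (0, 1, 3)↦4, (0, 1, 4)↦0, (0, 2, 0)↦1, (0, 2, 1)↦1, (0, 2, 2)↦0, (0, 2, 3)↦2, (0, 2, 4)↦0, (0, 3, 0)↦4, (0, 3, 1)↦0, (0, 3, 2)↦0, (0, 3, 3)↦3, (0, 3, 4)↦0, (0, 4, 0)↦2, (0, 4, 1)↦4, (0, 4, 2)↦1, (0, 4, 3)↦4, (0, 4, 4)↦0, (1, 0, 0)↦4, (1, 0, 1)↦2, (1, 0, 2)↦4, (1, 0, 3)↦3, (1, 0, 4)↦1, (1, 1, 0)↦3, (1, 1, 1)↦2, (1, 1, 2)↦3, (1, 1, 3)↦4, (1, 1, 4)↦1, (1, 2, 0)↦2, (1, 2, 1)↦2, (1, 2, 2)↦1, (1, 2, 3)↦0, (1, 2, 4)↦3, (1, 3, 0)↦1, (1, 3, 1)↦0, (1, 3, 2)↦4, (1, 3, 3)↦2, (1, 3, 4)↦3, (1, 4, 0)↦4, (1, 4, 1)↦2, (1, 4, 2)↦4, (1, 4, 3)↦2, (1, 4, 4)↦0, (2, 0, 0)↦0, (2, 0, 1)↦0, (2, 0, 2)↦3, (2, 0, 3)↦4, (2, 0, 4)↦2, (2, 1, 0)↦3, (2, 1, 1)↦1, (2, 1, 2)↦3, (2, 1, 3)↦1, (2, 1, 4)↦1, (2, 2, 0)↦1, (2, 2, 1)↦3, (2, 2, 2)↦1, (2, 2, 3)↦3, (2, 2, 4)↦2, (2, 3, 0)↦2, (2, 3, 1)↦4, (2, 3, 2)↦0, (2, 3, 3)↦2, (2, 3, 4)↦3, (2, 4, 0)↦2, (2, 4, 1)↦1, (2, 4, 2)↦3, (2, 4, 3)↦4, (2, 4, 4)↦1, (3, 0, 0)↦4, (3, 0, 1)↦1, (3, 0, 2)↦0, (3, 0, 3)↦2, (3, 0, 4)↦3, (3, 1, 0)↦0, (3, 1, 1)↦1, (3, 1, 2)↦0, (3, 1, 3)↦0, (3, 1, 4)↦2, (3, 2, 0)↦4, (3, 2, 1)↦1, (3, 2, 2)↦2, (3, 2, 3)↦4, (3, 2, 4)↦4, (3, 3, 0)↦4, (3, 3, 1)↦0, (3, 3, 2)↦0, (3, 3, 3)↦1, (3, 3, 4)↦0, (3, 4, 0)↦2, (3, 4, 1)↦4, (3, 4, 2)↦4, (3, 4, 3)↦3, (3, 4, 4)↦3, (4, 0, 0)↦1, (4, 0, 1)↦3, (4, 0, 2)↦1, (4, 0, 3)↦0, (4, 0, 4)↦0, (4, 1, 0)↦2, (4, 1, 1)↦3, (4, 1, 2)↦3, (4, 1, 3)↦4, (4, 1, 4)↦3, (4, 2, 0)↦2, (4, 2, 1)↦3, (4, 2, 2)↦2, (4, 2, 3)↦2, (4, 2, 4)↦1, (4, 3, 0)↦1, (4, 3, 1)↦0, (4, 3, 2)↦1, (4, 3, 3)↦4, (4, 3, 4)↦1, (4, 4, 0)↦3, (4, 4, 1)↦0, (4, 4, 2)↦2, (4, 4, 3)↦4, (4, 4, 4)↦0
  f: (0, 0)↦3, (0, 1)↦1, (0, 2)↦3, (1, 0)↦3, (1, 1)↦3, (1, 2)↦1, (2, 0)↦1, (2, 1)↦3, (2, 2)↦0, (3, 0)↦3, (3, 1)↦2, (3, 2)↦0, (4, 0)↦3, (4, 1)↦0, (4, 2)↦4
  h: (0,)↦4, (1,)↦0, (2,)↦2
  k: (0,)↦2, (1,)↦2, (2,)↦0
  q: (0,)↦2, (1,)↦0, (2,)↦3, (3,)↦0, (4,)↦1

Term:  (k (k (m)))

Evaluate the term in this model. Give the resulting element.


value = 2

  m = 2
  (k (m)) = k(2,) = 0
  (k (k (m))) = k(0,) = 2


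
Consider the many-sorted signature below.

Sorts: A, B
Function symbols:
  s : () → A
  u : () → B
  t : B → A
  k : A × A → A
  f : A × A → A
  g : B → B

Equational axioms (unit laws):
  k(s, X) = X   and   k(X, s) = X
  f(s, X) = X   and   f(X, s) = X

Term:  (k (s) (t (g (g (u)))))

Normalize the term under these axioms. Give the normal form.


normal form = (t (g (g (u))))

1. (k (s) (t (g (g (u)))))  →  (t (g (g (u))))


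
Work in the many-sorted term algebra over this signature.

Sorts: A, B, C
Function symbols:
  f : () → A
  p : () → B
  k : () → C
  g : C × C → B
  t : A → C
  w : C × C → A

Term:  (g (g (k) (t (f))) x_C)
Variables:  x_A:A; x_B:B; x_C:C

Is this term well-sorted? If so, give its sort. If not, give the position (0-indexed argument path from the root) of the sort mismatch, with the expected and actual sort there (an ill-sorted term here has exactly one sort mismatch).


ill-sorted at position [0]: expected C, got B

    (k) : C
      (f) : A
    (t (f)) : C
  (g (k) (t (f))) : B
  x_C : C
(g (g (k) (t (f))) x_C) : ✗ arg 0 at [0] has sort B, expected C


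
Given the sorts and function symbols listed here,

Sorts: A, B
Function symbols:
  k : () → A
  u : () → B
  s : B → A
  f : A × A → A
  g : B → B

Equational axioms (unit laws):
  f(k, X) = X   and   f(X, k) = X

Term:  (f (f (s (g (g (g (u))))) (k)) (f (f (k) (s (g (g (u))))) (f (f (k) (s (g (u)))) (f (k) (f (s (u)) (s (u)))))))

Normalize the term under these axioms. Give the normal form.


normal form = (f (s (g (g (g (u))))) (f (s (g (g (u)))) (f (s (g (u))) (f (s (u)) (s (u))))))

1. (f (f (s (g (g (g (u))))) (k)) (f (f (k) (s (g (g (u))))) (f (f (k) (s (g (u)))) (f (k) (f (s (u)) (s (u)))))))  →  (f (s (g (g (g (u))))) (f (f (k) (s (g (g (u))))) (f (f (k) (s (g (u)))) (f (k) (f (s (u)) (s (u)))))))
2. (f (s (g (g (g (u))))) (f (f (k) (s (g (g (u))))) (f (f (k) (s (g (u)))) (f (k) (f (s (u)) (s (u)))))))  →  (f (s (g (g (g (u))))) (f (s (g (g (u)))) (f (f (k) (s (g (u)))) (f (k) (f (s (u)) (s (u)))))))
3. (f (s (g (g (g (u))))) (f (s (g (g (u)))) (f (f (k) (s (g (u)))) (f (k) (f (s (u)) (s (u)))))))  →  (f (s (g (g (g (u))))) (f (s (g (g (u)))) (f (s (g (u))) (f (k) (f (s (u)) (s (u)))))))
4. (f (s (g (g (g (u))))) (f (s (g (g (u)))) (f (s (g (u))) (f (k) (f (s (u)) (s (u)))))))  →  (f (s (g (g (g (u))))) (f (s (g (g (u)))) (f (s (g (u))) (f (s (u)) (s (u))))))


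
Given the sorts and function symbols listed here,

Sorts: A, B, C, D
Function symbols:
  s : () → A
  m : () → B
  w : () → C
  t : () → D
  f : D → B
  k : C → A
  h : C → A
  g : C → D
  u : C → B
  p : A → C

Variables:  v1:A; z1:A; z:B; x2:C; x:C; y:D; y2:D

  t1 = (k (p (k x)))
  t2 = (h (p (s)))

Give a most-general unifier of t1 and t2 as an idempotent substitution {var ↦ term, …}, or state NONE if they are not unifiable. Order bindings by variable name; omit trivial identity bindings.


NONE (not unifiable)

head clash or occurs-check failure — not unifiable


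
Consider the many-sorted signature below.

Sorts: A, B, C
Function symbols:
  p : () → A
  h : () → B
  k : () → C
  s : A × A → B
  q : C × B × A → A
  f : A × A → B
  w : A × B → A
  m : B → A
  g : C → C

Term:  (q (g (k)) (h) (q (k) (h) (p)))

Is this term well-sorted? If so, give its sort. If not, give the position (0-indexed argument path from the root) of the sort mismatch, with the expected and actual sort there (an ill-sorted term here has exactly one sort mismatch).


    (k) : C
  (g (k)) : C
  (h) : B
    (k) : C
    (h) : B
    (p) : A
  (q (k) (h) (p)) : A
(q (g (k)) (h) (q (k) (h) (p))) : A

well-sorted; sort = A


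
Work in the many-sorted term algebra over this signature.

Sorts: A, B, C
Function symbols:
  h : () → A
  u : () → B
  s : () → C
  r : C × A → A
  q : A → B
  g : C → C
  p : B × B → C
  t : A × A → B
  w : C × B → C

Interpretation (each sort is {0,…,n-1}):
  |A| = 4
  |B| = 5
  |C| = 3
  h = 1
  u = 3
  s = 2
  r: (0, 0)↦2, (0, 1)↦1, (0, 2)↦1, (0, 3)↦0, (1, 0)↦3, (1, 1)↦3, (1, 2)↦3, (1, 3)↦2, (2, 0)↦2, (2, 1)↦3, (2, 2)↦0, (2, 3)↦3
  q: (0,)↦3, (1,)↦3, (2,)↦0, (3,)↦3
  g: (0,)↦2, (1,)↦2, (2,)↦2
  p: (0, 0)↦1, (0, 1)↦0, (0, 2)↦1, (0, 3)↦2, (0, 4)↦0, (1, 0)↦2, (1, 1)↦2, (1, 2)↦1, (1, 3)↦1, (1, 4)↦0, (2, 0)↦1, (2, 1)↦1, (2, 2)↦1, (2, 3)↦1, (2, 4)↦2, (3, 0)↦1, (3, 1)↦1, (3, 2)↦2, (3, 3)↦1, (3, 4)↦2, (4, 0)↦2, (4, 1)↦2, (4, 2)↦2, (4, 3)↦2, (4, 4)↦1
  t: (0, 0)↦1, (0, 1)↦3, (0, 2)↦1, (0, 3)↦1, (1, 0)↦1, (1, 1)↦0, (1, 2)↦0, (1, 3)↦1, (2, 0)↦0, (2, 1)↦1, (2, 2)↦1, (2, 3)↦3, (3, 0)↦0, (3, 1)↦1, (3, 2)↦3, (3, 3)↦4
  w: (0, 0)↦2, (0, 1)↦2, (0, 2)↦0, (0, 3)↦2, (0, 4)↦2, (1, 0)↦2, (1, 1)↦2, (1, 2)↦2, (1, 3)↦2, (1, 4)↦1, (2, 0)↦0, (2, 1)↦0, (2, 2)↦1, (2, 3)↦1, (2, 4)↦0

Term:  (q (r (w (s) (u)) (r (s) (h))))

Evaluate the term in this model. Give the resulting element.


value = 0

  s = 2
  u = 3
  (w (s) (u)) = w(2, 3) = 1
  s = 2
  h = 1
  (r (s) (h)) = r(2, 1) = 3
  (r (w (s) (u)) (r (s) (h))) = r(1, 3) = 2
  (q (r (w (s) (u)) (r (s) (h)))) = q(2,) = 0


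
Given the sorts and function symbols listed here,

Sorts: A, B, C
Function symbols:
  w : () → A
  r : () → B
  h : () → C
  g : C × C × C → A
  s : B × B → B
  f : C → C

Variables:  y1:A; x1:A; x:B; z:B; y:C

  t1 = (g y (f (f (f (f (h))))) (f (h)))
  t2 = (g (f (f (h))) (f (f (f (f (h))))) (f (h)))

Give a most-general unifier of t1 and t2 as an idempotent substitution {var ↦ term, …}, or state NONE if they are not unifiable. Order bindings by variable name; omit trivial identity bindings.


{y ↦ (f (f (h)))}


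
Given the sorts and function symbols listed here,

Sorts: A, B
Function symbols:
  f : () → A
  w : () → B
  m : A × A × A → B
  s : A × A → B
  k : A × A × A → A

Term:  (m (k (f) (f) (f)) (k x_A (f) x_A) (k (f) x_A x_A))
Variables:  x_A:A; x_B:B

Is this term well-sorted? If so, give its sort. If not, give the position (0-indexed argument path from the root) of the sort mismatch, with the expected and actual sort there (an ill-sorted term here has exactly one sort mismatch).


well-sorted; sort = B

    (f) : A
    (f) : A
    (f) : A
  (k (f) (f) (f)) : A
    x_A : A
    (f) : A
    x_A : A
  (k x_A (f) x_A) : A
    (f) : A
    x_A : A
    x_A : A
  (k (f) x_A x_A) : A
(m (k (f) (f) (f)) (k x_A (f) x_A) (k (f) x_A x_A)) : B


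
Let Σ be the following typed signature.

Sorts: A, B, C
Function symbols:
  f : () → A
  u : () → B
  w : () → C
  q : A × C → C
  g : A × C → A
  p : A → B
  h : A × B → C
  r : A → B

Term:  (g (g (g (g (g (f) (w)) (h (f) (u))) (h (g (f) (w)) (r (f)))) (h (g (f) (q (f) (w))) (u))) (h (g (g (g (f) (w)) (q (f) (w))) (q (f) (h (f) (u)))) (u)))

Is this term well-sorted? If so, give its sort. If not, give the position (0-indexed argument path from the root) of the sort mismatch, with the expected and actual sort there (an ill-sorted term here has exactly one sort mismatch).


          (f) : A
          (w) : C
        (g (f) (w)) : A
          (f) : A
          (u) : B
        (h (f) (u)) : C
      (g (g (f) (w)) (h (f) (u))) : A
          (f) : A
          (w) : C
        (g (f) (w)) : A
          (f) : A
        (r (f)) : B
      (h (g (f) (w)) (r (f))) : C
    (g (g (g (f) (w)) (h (f) (u))) (h (g (f) (w)) (r (f)))) : A
        (f) : A
          (f) : A
          (w) : C
        (q (f) (w)) : C
      (g (f) (q (f) (w))) : A
      (u) : B
    (h (g (f) (q (f) (w))) (u)) : C
  (g (g (g (g (f) (w)) (h (f) (u))) (h (g (f) (w)) (r (f)))) (h (g (f) (q (f) (w))) (u))) : A
          (f) : A
          (w) : C
        (g (f) (w)) : A
          (f) : A
          (w) : C
        (q (f) (w)) : C
      (g (g (f) (w)) (q (f) (w))) : A
        (f) : A
          (f) : A
          (u) : B
        (h (f) (u)) : C
      (q (f) (h (f) (u))) : C
    (g (g (g (f) (w)) (q (f) (w))) (q (f) (h (f) (u)))) : A
    (u) : B
  (h (g (g (g (f) (w)) (q (f) (w))) (q (f) (h (f) (u)))) (u)) : C
(g (g (g (g (g (f) (w)) (h (f) (u))) (h (g (f) (w)) (r (f)))) (h (g (f) (q (f) (w))) (u))) (h (g (g (g (f) (w)) (q (f) (w))) (q (f) (h (f) (u)))) (u))) : A

well-sorted; sort = A


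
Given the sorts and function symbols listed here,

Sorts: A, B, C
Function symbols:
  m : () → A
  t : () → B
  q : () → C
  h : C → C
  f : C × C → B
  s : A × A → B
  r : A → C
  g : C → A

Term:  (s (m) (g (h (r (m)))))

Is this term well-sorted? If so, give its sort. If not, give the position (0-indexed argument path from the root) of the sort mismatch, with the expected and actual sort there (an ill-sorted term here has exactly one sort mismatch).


well-sorted; sort = B

  (m) : A
        (m) : A
      (r (m)) : C
    (h (r (m))) : C
  (g (h (r (m)))) : A
(s (m) (g (h (r (m))))) : B


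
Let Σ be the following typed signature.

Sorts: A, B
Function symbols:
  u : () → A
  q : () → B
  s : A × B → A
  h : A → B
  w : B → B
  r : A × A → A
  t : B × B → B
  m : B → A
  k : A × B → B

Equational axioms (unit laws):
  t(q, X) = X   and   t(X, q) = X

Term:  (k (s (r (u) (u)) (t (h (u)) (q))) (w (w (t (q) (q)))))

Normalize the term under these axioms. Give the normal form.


1. (k (s (r (u) (u)) (t (h (u)) (q))) (w (w (t (q) (q)))))  →  (k (s (r (u) (u)) (h (u))) (w (w (t (q) (q)))))
2. (k (s (r (u) (u)) (h (u))) (w (w (t (q) (q)))))  →  (k (s (r (u) (u)) (h (u))) (w (w (q))))

normal form = (k (s (r (u) (u)) (h (u))) (w (w (q))))


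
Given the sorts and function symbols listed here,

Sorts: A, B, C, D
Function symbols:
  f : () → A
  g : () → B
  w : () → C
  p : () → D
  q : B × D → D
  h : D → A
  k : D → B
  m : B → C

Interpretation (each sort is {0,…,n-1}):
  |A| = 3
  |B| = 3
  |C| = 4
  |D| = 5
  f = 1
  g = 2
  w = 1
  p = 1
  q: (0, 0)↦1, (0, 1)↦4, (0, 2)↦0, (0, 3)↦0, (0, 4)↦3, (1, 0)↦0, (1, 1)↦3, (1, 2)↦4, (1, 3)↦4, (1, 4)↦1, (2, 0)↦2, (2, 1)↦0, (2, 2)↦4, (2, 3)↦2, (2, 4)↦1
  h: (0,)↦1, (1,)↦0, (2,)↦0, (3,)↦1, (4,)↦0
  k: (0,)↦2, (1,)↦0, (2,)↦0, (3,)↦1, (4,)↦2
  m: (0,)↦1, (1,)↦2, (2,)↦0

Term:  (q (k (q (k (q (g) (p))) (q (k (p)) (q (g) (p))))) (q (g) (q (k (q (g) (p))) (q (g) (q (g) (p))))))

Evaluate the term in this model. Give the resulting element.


value = 0

  g = 2
  p = 1
  (q (g) (p)) = q(2, 1) = 0
  (k (q (g) (p))) = k(0,) = 2
  p = 1
  (k (p)) = k(1,) = 0
  g = 2
  p = 1
  (q (g) (p)) = q(2, 1) = 0
  (q (k (p)) (q (g) (p))) = q(0, 0) = 1
  (q (k (q (g) (p))) (q (k (p)) (q (g) (p)))) = q(2, 1) = 0
  (k (q (k (q (g) (p))) (q (k (p)) (q (g) (p))))) = k(0,) = 2
  g = 2
  g = 2
  p = 1
  (q (g) (p)) = q(2, 1) = 0
  (k (q (g) (p))) = k(0,) = 2
  g = 2
  g = 2
  p = 1
  (q (g) (p)) = q(2, 1) = 0
  (q (g) (q (g) (p))) = q(2, 0) = 2
  (q (k (q (g) (p))) (q (g) (q (g) (p)))) = q(2, 2) = 4
  (q (g) (q (k (q (g) (p))) (q (g) (q (g) (p))))) = q(2, 4) = 1
  (q (k (q (k (q (g) (p))) (q (k (p)) (q (g) (p))))) (q (g) (q (k (q (g) (p))) (q (g) (q (g) (p)))))) = q(2, 1) = 0


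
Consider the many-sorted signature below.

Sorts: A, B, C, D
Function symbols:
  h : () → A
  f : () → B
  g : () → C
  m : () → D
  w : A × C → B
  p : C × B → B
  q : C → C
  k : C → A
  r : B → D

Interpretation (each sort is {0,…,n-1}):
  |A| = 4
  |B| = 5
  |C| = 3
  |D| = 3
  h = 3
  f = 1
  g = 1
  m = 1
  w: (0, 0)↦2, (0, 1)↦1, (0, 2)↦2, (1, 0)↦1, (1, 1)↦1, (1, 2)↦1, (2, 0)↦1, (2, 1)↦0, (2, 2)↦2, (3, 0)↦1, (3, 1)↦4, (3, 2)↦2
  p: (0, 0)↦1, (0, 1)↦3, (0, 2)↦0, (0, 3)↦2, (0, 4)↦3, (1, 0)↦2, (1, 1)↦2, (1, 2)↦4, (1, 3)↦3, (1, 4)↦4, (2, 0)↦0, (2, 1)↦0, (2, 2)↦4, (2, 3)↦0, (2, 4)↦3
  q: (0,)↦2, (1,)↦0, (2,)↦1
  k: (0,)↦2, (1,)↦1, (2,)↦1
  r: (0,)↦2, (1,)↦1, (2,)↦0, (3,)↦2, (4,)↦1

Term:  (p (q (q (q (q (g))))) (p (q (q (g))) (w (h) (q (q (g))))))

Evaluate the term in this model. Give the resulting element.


  g = 1
  (q (g)) = q(1,) = 0
  (q (q (g))) = q(0,) = 2
  (q (q (q (g)))) = q(2,) = 1
  (q (q (q (q (g))))) = q(1,) = 0
  g = 1
  (q (g)) = q(1,) = 0
  (q (q (g))) = q(0,) = 2
  h = 3
  g = 1
  (q (g)) = q(1,) = 0
  (q (q (g))) = q(0,) = 2
  (w (h) (q (q (g)))) = w(3, 2) = 2
  (p (q (q (g))) (w (h) (q (q (g))))) = p(2, 2) = 4
  (p (q (q (q (q (g))))) (p (q (q (g))) (w (h) (q (q (g)))))) = p(0, 4) = 3

value = 3


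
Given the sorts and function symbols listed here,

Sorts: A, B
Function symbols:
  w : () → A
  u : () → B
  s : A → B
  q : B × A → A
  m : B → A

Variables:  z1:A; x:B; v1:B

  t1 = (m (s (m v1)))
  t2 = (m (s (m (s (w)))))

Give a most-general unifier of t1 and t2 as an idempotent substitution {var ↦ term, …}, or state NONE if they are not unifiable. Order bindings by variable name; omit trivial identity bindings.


{v1 ↦ (s (w))}


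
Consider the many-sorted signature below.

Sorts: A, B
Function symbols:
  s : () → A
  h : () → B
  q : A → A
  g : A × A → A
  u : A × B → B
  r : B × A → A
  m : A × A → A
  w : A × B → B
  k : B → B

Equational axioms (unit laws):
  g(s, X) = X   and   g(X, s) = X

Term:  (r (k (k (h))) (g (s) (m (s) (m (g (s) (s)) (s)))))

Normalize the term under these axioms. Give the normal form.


1. (r (k (k (h))) (g (s) (m (s) (m (g (s) (s)) (s)))))  →  (r (k (k (h))) (m (s) (m (g (s) (s)) (s))))
2. (r (k (k (h))) (m (s) (m (g (s) (s)) (s))))  →  (r (k (k (h))) (m (s) (m (s) (s))))

normal form = (r (k (k (h))) (m (s) (m (s) (s))))


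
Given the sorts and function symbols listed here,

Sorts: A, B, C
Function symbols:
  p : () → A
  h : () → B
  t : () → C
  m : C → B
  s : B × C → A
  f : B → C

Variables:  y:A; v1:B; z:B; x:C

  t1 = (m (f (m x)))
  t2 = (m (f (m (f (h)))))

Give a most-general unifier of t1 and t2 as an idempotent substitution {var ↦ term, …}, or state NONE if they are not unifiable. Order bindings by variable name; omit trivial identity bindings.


{x ↦ (f (h))}


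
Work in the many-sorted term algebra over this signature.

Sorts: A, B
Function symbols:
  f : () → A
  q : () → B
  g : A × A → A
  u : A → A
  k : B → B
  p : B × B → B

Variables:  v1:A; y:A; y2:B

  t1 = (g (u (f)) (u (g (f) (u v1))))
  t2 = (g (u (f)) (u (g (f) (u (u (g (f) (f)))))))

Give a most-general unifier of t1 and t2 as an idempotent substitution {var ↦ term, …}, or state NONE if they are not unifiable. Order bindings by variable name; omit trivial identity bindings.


{v1 ↦ (u (g (f) (f)))}


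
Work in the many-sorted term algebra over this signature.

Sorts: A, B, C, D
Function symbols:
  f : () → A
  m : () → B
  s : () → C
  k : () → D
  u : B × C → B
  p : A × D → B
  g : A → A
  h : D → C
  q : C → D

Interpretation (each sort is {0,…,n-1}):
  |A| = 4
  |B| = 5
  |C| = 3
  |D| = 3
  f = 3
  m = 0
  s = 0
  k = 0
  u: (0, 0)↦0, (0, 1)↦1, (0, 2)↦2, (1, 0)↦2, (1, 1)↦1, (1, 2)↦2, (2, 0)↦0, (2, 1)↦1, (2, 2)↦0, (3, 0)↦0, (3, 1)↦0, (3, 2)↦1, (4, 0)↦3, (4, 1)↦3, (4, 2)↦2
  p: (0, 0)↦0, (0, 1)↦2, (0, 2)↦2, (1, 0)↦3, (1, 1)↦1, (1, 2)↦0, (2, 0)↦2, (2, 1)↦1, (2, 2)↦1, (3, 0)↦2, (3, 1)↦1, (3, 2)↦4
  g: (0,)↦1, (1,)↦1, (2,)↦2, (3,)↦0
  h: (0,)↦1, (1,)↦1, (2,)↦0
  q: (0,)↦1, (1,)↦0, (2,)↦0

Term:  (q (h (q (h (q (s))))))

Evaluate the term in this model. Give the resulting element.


value = 0

  s = 0
  (q (s)) = q(0,) = 1
  (h (q (s))) = h(1,) = 1
  (q (h (q (s)))) = q(1,) = 0
  (h (q (h (q (s))))) = h(0,) = 1
  (q (h (q (h (q (s)))))) = q(1,) = 0


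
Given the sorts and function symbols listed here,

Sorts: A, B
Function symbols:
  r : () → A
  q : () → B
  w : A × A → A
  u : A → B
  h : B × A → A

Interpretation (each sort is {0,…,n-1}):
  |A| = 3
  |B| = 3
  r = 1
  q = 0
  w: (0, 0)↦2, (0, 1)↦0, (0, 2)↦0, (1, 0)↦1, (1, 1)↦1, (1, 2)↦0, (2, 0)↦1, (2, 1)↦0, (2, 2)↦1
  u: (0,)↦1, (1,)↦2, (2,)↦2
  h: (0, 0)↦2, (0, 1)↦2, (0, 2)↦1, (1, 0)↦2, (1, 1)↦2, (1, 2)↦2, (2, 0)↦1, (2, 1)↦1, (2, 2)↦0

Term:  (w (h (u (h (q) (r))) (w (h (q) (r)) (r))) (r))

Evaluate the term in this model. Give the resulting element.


  q = 0
  r = 1
  (h (q) (r)) = h(0, 1) = 2
  (u (h (q) (r))) = u(2,) = 2
  q = 0
  r = 1
  (h (q) (r)) = h(0, 1) = 2
  r = 1
  (w (h (q) (r)) (r)) = w(2, 1) = 0
  (h (u (h (q) (r))) (w (h (q) (r)) (r))) = h(2, 0) = 1
  r = 1
  (w (h (u (h (q) (r))) (w (h (q) (r)) (r))) (r)) = w(1, 1) = 1

value = 1


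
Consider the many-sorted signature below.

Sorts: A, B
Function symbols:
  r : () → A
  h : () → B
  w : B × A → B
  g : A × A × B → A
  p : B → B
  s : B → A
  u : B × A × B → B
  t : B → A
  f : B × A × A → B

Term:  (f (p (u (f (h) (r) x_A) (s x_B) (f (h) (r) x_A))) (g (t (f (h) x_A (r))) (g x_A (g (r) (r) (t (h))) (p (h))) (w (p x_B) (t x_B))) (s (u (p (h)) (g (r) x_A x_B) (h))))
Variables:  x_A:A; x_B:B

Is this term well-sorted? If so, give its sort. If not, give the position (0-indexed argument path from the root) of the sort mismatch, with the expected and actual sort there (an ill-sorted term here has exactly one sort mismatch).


ill-sorted at position [1, 1, 1, 2]: expected B, got A

        (h) : B
        (r) : A
        x_A : A
      (f (h) (r) x_A) : B
        x_B : B
      (s x_B) : A
        (h) : B
        (r) : A
        x_A : A
      (f (h) (r) x_A) : B
    (u (f (h) (r) x_A) (s x_B) (f (h) (r) x_A)) : B
  (p (u (f (h) (r) x_A) (s x_B) (f (h) (r) x_A))) : B
        (h) : B
        x_A : A
        (r) : A
      (f (h) x_A (r)) : B
    (t (f (h) x_A (r))) : A
      x_A : A
        (r) : A
        (r) : A
          (h) : B
        (t (h)) : A
      (g (r) (r) (t (h))) : ✗ arg 2 at [1, 1, 1, 2] has sort A, expected B
        (h) : B
      (p (h)) : B
        x_B : B
      (p x_B) : B
        x_B : B
      (t x_B) : A
    (w (p x_B) (t x_B)) : B
        (h) : B
      (p (h)) : B
        (r) : A
        x_A : A
        x_B : B
      (g (r) x_A x_B) : A
      (h) : B
    (u (p (h)) (g (r) x_A x_B) (h)) : B
  (s (u (p (h)) (g (r) x_A x_B) (h))) : A


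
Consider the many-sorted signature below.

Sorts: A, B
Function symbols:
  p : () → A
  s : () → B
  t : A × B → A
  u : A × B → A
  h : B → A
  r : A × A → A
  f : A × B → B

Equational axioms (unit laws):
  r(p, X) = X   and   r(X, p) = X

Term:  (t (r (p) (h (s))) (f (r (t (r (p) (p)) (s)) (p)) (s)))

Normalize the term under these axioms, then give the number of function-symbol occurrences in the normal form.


size = 8

1. (t (r (p) (h (s))) (f (r (t (r (p) (p)) (s)) (p)) (s)))  →  (t (h (s)) (f (r (t (r (p) (p)) (s)) (p)) (s)))
2. (t (h (s)) (f (r (t (r (p) (p)) (s)) (p)) (s)))  →  (t (h (s)) (f (t (r (p) (p)) (s)) (s)))
3. (t (h (s)) (f (t (r (p) (p)) (s)) (s)))  →  (t (h (s)) (f (t (p) (s)) (s)))
normal form: (t (h (s)) (f (t (p) (s)) (s)))


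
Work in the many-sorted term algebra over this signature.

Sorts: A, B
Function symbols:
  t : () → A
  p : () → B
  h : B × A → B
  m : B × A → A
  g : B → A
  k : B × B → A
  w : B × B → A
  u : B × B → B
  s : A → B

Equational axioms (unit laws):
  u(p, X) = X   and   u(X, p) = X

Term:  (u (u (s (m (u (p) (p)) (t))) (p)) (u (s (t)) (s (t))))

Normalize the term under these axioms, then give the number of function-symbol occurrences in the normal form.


1. (u (u (s (m (u (p) (p)) (t))) (p)) (u (s (t)) (s (t))))  →  (u (s (m (u (p) (p)) (t))) (u (s (t)) (s (t))))
2. (u (s (m (u (p) (p)) (t))) (u (s (t)) (s (t))))  →  (u (s (m (p) (t))) (u (s (t)) (s (t))))
normal form: (u (s (m (p) (t))) (u (s (t)) (s (t))))

size = 10


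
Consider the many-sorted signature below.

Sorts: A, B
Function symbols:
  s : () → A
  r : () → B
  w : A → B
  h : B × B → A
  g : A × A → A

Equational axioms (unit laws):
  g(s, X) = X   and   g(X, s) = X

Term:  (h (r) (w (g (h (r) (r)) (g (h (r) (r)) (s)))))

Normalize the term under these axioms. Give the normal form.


normal form = (h (r) (w (g (h (r) (r)) (h (r) (r)))))

1. (h (r) (w (g (h (r) (r)) (g (h (r) (r)) (s)))))  →  (h (r) (w (g (h (r) (r)) (h (r) (r)))))


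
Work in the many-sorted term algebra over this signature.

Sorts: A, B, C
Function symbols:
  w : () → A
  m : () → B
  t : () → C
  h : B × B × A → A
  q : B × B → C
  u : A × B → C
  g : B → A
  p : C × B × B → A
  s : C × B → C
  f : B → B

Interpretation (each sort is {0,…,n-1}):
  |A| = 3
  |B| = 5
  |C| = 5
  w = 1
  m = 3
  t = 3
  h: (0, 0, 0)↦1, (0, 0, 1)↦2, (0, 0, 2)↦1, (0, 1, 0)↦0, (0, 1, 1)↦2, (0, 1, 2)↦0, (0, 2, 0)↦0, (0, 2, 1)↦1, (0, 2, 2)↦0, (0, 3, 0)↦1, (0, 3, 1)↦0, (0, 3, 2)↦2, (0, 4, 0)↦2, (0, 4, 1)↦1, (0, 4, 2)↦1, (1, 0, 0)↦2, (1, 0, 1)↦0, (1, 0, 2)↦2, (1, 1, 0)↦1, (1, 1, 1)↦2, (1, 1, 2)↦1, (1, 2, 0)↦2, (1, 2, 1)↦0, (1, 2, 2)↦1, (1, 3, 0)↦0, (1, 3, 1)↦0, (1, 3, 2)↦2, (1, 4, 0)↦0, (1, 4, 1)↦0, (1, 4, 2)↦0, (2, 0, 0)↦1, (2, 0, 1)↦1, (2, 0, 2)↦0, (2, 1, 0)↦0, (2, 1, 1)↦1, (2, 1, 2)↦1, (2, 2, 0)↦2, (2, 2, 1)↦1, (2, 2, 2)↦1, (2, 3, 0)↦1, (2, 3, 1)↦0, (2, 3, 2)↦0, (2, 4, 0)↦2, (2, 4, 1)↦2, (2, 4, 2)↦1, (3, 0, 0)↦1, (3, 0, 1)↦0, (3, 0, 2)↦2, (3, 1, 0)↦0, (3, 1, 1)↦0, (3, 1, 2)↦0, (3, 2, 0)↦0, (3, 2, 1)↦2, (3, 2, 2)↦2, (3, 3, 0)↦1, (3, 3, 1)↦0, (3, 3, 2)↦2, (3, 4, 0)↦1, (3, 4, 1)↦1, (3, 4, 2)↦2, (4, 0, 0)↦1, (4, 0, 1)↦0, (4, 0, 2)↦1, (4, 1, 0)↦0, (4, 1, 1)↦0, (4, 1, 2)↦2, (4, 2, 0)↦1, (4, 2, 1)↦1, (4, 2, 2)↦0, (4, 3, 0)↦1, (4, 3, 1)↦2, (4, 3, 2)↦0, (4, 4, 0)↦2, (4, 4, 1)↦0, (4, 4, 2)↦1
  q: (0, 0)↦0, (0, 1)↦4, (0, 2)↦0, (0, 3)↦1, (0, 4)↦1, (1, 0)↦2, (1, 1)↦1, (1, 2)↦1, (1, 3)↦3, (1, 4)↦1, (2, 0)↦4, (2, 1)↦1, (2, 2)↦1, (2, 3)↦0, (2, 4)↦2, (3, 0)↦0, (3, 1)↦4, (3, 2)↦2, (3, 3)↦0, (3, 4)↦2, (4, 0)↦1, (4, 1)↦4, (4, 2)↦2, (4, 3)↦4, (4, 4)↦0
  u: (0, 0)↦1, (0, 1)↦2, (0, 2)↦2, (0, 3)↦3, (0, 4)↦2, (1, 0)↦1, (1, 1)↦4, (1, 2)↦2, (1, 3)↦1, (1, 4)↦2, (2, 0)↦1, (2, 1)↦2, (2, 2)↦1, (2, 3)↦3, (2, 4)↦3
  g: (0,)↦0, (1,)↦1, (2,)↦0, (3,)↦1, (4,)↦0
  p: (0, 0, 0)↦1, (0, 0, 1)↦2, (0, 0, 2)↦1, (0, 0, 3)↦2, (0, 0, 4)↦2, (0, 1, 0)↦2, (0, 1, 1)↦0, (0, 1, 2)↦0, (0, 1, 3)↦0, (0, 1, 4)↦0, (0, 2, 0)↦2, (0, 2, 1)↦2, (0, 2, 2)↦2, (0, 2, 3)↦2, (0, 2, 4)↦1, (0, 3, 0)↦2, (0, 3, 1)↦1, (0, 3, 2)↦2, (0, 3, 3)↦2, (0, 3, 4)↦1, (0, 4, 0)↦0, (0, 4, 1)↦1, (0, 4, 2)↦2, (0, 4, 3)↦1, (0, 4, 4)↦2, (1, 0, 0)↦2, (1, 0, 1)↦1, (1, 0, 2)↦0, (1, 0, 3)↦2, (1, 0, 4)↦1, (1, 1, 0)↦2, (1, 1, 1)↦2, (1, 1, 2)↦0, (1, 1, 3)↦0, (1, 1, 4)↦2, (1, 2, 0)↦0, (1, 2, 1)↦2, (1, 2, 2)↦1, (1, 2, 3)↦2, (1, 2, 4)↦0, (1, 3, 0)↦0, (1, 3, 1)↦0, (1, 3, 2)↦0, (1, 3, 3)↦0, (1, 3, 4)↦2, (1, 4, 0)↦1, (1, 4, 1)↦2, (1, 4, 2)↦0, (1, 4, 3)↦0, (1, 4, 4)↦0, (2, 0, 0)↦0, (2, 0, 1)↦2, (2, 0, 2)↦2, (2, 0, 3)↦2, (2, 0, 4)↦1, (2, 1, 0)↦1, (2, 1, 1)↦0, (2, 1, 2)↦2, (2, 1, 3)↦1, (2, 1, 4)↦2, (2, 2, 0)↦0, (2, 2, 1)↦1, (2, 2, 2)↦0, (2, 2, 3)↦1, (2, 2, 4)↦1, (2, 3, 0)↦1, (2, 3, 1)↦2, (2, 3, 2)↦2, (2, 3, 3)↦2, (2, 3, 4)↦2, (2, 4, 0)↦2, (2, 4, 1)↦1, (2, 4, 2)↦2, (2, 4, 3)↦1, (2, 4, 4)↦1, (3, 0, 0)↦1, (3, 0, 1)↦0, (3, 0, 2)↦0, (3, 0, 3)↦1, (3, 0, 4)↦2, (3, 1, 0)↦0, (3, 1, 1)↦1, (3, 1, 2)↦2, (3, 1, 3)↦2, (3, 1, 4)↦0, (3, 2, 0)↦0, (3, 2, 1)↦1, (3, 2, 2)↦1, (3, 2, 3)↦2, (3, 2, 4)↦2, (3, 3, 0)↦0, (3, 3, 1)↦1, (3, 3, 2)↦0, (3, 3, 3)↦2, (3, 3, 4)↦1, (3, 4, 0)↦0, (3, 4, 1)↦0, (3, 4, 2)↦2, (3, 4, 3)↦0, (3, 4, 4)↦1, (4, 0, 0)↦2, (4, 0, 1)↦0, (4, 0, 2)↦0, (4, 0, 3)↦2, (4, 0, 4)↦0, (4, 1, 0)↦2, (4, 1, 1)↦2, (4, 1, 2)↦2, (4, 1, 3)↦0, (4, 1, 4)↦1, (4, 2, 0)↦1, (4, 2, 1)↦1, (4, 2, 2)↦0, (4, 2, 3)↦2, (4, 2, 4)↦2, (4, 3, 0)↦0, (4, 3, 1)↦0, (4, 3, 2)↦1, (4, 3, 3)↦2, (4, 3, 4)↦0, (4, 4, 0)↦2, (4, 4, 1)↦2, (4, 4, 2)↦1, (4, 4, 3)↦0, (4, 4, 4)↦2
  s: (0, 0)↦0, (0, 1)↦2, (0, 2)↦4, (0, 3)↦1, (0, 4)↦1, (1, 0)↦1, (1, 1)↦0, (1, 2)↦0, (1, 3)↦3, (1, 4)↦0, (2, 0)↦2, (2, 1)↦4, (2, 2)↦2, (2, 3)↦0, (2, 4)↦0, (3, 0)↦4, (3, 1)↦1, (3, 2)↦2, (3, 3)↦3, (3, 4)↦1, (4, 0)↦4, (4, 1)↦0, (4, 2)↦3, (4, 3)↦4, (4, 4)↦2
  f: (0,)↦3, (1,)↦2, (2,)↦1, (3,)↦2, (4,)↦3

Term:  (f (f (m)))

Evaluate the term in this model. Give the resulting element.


  m = 3
  (f (m)) = f(3,) = 2
  (f (f (m))) = f(2,) = 1

value = 1
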